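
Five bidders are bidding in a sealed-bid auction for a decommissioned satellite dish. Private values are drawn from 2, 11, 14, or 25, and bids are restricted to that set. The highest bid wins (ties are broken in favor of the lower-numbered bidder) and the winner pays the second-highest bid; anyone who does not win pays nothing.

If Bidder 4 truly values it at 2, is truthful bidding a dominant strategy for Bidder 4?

Yes

Check each profile of the others' bids and compare truth against every alternative bid.
Others bid (2, 2, 2, 11): truth gives 0, best alternative gives -9.
Others bid (2, 2, 2, 2): truth gives 0, best alternative gives 0.
Others bid (2, 2, 2, 14): truth gives 0, best alternative gives 0.
Others bid (2, 2, 2, 25): truth gives 0, best alternative gives 0.
Others bid (2, 2, 11, 2): truth gives 0, best alternative gives 0.
Others bid (2, 2, 11, 11): truth gives 0, best alternative gives 0.
(Remaining 250 profiles checked similarly; truth is weakly best in each.)
In every case the truthful bid is at least as good as any alternative, so it is a dominant strategy.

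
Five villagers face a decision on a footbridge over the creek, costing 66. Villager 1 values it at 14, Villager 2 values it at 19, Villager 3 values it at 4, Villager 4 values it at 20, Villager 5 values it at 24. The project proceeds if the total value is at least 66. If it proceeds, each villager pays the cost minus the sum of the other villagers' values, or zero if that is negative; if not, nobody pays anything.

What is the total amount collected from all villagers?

Total value 81 ≥ cost 66, so it is built.
Villager 1: others sum to 67; max(0, 66 - 67) = 0.
Villager 2: others sum to 62; max(0, 66 - 62) = 4.
Villager 3: others sum to 77; max(0, 66 - 77) = 0.
Villager 4: others sum to 61; max(0, 66 - 61) = 5.
Villager 5: others sum to 57; max(0, 66 - 57) = 9.
Total collected = 0 + 4 + 0 + 5 + 9 = 18.

18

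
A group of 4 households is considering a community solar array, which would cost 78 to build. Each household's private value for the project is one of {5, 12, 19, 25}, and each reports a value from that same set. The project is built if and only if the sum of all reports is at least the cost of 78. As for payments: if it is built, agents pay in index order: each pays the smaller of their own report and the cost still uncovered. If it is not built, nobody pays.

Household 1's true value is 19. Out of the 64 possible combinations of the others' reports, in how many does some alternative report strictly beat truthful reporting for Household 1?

Others report (19, 25, 25): truth gives 0; report 12 gives 7 > 0. Violating.
Others report (25, 19, 25): truth gives 0; report 12 gives 7 > 0. Violating.
Others report (25, 25, 19): truth gives 0; report 12 gives 7 > 0. Violating.
Others report (25, 25, 25): truth gives 0; report 5 gives 14 > 0. Violating.
Others report (5, 5, 5): truth gives 0; no alternative beats it.
Others report (5, 5, 12): truth gives 0; no alternative beats it.
(Checking all 64 profiles: 4 have a profitable deviation, 60 do not.)

4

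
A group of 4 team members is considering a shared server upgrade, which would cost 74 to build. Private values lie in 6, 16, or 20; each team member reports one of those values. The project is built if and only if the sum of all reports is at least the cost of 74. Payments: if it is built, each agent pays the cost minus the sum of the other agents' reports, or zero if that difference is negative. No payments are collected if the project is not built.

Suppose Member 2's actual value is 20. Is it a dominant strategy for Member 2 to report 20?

Yes

Check each profile of the others' reports and compare truth against every alternative report.
Others report (16, 20, 20): truth gives 2, best alternative gives 0.
Others report (20, 16, 20): truth gives 2, best alternative gives 0.
Others report (20, 20, 16): truth gives 2, best alternative gives 0.
Others report (20, 20, 20): truth gives 6, best alternative gives 6.
Others report (6, 6, 6): truth gives 0, best alternative gives 0.
Others report (6, 6, 16): truth gives 0, best alternative gives 0.
(Remaining 21 profiles checked similarly; truth is weakly best in each.)
In every case the truthful report is at least as good as any alternative, so it is a dominant strategy.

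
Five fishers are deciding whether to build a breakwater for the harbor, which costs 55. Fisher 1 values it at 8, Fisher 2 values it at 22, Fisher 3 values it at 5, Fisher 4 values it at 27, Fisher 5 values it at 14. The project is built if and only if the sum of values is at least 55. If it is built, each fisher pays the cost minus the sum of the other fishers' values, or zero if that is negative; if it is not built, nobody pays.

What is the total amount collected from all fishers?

Total value 76 ≥ cost 55, so it is built.
Fisher 1: others sum to 68; max(0, 55 - 68) = 0.
Fisher 2: others sum to 54; max(0, 55 - 54) = 1.
Fisher 3: others sum to 71; max(0, 55 - 71) = 0.
Fisher 4: others sum to 49; max(0, 55 - 49) = 6.
Fisher 5: others sum to 62; max(0, 55 - 62) = 0.
Total collected = 0 + 1 + 0 + 6 + 0 = 7.

7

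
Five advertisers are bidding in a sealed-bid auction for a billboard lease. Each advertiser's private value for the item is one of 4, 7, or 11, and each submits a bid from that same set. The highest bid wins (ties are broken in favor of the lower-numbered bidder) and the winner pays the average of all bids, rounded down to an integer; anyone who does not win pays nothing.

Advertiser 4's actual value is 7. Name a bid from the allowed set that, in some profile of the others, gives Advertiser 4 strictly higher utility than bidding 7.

Suppose Advertiser 1 bids 4, Advertiser 2 bids 4, Advertiser 3 bids 4 and Advertiser 5 bids 11.
Bid 7: loses, pays 0, utility 0.
Bid 11: wins, pays 6, utility 7 - 6 = 1.
So bidding 11 beats truth here (1 > 0).

11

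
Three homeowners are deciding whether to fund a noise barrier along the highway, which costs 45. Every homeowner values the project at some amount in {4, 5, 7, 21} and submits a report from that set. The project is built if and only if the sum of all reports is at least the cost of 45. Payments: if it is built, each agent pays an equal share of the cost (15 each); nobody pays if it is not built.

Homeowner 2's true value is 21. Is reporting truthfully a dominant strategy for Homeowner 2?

Check each profile of the others' reports and compare truth against every alternative report.
Others report (4, 21): truth gives 6, best alternative gives 0.
Others report (5, 21): truth gives 6, best alternative gives 0.
Others report (7, 21): truth gives 6, best alternative gives 0.
Others report (21, 4): truth gives 6, best alternative gives 0.
Others report (21, 5): truth gives 6, best alternative gives 0.
Others report (21, 7): truth gives 6, best alternative gives 0.
(Remaining 10 profiles checked similarly; truth is weakly best in each.)
In every case the truthful report is at least as good as any alternative, so it is a dominant strategy.

Yes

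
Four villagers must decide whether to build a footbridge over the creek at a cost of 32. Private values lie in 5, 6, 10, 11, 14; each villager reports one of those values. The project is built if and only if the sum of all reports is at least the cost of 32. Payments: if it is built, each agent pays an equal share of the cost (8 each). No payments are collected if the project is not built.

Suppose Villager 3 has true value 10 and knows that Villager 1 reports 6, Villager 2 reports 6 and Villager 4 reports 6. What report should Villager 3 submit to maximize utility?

Report 5: project not built, utility 0.
Report 6: project not built, utility 0.
Report 10: project not built, utility 0.
Report 11: project not built, utility 0.
Report 14: project built, pays 8, utility 10 - 8 = 2.
The best choice is 14 with utility 2.

14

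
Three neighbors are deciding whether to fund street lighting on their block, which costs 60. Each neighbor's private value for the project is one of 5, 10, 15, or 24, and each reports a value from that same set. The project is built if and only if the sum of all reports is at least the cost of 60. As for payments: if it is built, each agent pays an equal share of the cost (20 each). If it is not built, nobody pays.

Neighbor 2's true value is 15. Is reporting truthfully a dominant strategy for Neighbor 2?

Consider the case where Neighbor 1 reports 24 and Neighbor 3 reports 24.
Truthful report 15: project built, pays 20, utility 15 - 20 = -5.
Report 5 instead: project not built, utility 0.
Since 0 > -5, reporting 5 is strictly better here, so truthful reporting is not dominant.

No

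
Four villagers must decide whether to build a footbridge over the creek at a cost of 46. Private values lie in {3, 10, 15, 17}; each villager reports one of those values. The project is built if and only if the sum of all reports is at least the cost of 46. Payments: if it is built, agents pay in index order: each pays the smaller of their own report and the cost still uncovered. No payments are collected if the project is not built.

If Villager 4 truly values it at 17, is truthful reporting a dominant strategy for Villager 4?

Yes

Check each profile of the others' reports and compare truth against every alternative report.
Others report (3, 10, 17): truth gives 1, best alternative gives 0.
Others report (3, 17, 10): truth gives 1, best alternative gives 0.
Others report (10, 3, 17): truth gives 1, best alternative gives 0.
Others report (10, 10, 10): truth gives 1, best alternative gives 0.
Others report (10, 17, 3): truth gives 1, best alternative gives 0.
Others report (17, 3, 10): truth gives 1, best alternative gives 0.
(Remaining 58 profiles checked similarly; truth is weakly best in each.)
In every case the truthful report is at least as good as any alternative, so it is a dominant strategy.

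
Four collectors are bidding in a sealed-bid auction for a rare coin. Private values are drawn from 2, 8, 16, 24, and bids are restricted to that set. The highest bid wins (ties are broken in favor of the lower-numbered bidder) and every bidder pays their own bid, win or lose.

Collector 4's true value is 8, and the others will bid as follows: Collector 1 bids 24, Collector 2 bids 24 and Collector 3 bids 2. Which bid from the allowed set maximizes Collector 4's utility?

2

Bid 2: loses but pays 2, utility -2.
Bid 8: loses but pays 8, utility -8.
Bid 16: loses but pays 16, utility -16.
Bid 24: loses but pays 24, utility -24.
The best choice is 2 with utility -2.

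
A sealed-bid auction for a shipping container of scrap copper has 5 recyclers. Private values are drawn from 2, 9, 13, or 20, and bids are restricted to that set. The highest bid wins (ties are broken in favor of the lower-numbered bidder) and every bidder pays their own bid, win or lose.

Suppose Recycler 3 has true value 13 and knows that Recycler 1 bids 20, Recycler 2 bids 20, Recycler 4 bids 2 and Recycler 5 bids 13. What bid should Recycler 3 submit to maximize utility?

Bid 2: loses but pays 2, utility -2.
Bid 9: loses but pays 9, utility -9.
Bid 13: loses but pays 13, utility -13.
Bid 20: loses but pays 20, utility -20.
The best choice is 2 with utility -2.

2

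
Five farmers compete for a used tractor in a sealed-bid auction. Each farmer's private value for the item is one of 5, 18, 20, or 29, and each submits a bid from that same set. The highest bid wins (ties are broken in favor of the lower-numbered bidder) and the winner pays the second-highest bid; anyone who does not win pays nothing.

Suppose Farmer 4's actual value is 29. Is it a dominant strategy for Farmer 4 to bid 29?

Yes

Check each profile of the others' bids and compare truth against every alternative bid.
Others bid (5, 5, 20, 5): truth gives 9, best alternative gives 0.
Others bid (5, 5, 20, 18): truth gives 9, best alternative gives 0.
Others bid (5, 5, 20, 20): truth gives 9, best alternative gives 0.
Others bid (5, 18, 20, 5): truth gives 9, best alternative gives 0.
Others bid (5, 18, 20, 18): truth gives 9, best alternative gives 0.
Others bid (5, 18, 20, 20): truth gives 9, best alternative gives 0.
(Remaining 250 profiles checked similarly; truth is weakly best in each.)
In every case the truthful bid is at least as good as any alternative, so it is a dominant strategy.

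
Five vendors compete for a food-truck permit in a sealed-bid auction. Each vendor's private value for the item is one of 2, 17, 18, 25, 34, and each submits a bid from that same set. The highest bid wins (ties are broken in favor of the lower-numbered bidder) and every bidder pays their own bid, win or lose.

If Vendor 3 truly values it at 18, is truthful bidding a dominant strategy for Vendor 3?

Consider the case where Vendor 1 bids 2, Vendor 2 bids 2, Vendor 4 bids 2 and Vendor 5 bids 2.
Truthful bid 18: wins, pays 18, utility 18 - 18 = 0.
Bid 17 instead: wins, pays 17, utility 18 - 17 = 1.
Since 1 > 0, bidding 17 is strictly better here, so truthful bidding is not dominant.

No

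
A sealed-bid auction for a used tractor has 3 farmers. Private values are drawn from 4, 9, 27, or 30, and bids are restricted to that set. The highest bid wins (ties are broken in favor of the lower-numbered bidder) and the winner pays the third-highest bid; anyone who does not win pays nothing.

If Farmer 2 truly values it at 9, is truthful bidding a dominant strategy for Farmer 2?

Consider the case where Farmer 1 bids 4 and Farmer 3 bids 27.
Truthful bid 9: loses, pays 0, utility 0.
Bid 27 instead: wins, pays 4, utility 9 - 4 = 5.
Since 5 > 0, bidding 27 is strictly better here, so truthful bidding is not dominant.

No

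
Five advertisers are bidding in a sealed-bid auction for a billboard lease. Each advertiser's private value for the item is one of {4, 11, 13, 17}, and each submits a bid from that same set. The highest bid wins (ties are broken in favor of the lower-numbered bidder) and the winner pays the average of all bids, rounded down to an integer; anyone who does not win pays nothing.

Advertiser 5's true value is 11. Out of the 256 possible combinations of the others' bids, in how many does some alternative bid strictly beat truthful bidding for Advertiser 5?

Others bid (4, 4, 4, 11): truth gives 0; bid 13 gives 4 > 0. Violating.
Others bid (4, 4, 4, 13): truth gives 0; bid 17 gives 3 > 0. Violating.
Others bid (4, 4, 11, 4): truth gives 0; bid 13 gives 4 > 0. Violating.
Others bid (4, 4, 11, 11): truth gives 0; bid 13 gives 3 > 0. Violating.
Others bid (4, 4, 4, 4): truth gives 6; no alternative beats it.
Others bid (4, 4, 4, 17): truth gives 0; no alternative beats it.
(Checking all 256 profiles: 36 have a profitable deviation, 220 do not.)

36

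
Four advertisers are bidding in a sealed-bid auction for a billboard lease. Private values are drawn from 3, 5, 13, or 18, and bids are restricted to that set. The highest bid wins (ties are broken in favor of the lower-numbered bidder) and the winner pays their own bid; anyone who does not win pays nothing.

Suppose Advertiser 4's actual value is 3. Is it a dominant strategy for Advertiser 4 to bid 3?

Yes

Check each profile of the others' bids and compare truth against every alternative bid.
Others bid (3, 3, 3): truth gives 0, best alternative gives -2.
Others bid (3, 3, 5): truth gives 0, best alternative gives 0.
Others bid (3, 3, 13): truth gives 0, best alternative gives 0.
Others bid (3, 3, 18): truth gives 0, best alternative gives 0.
Others bid (3, 5, 3): truth gives 0, best alternative gives 0.
Others bid (3, 5, 5): truth gives 0, best alternative gives 0.
(Remaining 58 profiles checked similarly; truth is weakly best in each.)
In every case the truthful bid is at least as good as any alternative, so it is a dominant strategy.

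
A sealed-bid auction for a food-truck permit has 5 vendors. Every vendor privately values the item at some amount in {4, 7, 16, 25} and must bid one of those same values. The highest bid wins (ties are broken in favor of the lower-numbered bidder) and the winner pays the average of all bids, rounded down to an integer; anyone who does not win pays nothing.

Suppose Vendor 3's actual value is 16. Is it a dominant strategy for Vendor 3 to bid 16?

No

Consider the case where Vendor 1 bids 4, Vendor 2 bids 4, Vendor 4 bids 4 and Vendor 5 bids 4.
Truthful bid 16: wins, pays 6, utility 16 - 6 = 10.
Bid 7 instead: wins, pays 4, utility 16 - 4 = 12.
Since 12 > 10, bidding 7 is strictly better here, so truthful bidding is not dominant.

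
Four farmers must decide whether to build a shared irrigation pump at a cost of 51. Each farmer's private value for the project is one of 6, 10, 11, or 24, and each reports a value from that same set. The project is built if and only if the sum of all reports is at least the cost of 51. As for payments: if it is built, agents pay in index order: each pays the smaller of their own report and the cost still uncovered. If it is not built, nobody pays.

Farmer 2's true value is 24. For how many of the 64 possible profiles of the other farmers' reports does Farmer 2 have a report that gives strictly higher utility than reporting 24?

34

Others report (6, 10, 24): truth gives 0; report 11 gives 13 > 0. Violating.
Others report (6, 11, 24): truth gives 0; report 10 gives 14 > 0. Violating.
Others report (6, 24, 10): truth gives 0; report 11 gives 13 > 0. Violating.
Others report (6, 24, 11): truth gives 0; report 10 gives 14 > 0. Violating.
Others report (6, 6, 6): truth gives 0; no alternative beats it.
Others report (6, 6, 10): truth gives 0; no alternative beats it.
(Checking all 64 profiles: 34 have a profitable deviation, 30 do not.)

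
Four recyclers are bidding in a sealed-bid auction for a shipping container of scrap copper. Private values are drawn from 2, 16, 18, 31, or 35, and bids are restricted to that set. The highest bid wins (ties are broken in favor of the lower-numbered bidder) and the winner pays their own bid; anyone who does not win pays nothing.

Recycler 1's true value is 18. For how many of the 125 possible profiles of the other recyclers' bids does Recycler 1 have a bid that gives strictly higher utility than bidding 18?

8

Others bid (2, 2, 2): truth gives 0; bid 2 gives 16 > 0. Violating.
Others bid (2, 2, 16): truth gives 0; bid 16 gives 2 > 0. Violating.
Others bid (2, 16, 2): truth gives 0; bid 16 gives 2 > 0. Violating.
Others bid (2, 16, 16): truth gives 0; bid 16 gives 2 > 0. Violating.
Others bid (2, 2, 18): truth gives 0; no alternative beats it.
Others bid (2, 2, 31): truth gives 0; no alternative beats it.
(Checking all 125 profiles: 8 have a profitable deviation, 117 do not.)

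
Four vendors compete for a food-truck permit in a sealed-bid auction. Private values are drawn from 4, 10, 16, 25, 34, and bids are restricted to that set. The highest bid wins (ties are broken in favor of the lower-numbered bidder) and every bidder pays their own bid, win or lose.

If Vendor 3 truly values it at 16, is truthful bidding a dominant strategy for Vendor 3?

Consider the case where Vendor 1 bids 4, Vendor 2 bids 4 and Vendor 4 bids 4.
Truthful bid 16: wins, pays 16, utility 16 - 16 = 0.
Bid 10 instead: wins, pays 10, utility 16 - 10 = 6.
Since 6 > 0, bidding 10 is strictly better here, so truthful bidding is not dominant.

No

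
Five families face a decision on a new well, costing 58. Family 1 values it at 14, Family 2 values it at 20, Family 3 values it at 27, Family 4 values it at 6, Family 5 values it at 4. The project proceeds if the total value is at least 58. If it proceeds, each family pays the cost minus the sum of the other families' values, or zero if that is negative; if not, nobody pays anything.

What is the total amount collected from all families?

22

Total value 71 ≥ cost 58, so it is built.
Family 1: others sum to 57; max(0, 58 - 57) = 1.
Family 2: others sum to 51; max(0, 58 - 51) = 7.
Family 3: others sum to 44; max(0, 58 - 44) = 14.
Family 4: others sum to 65; max(0, 58 - 65) = 0.
Family 5: others sum to 67; max(0, 58 - 67) = 0.
Total collected = 1 + 7 + 14 + 0 + 0 = 22.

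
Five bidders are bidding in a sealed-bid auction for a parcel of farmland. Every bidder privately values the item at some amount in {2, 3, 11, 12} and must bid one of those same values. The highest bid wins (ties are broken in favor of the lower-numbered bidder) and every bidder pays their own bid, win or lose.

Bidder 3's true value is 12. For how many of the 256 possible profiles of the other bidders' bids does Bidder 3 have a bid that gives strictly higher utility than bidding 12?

Others bid (2, 2, 2, 2): truth gives 0; bid 3 gives 9 > 0. Violating.
Others bid (2, 2, 2, 3): truth gives 0; bid 3 gives 9 > 0. Violating.
Others bid (2, 2, 2, 11): truth gives 0; bid 11 gives 1 > 0. Violating.
Others bid (2, 2, 3, 2): truth gives 0; bid 3 gives 9 > 0. Violating.
Others bid (2, 2, 2, 12): truth gives 0; no alternative beats it.
Others bid (2, 2, 3, 12): truth gives 0; no alternative beats it.
(Checking all 256 profiles: 148 have a profitable deviation, 108 do not.)

148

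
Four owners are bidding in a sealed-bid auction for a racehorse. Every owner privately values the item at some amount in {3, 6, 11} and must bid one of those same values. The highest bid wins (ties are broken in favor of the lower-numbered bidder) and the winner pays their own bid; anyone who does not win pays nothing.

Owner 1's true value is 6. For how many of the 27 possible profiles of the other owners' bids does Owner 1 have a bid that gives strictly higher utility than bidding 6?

Others bid (3, 3, 3): truth gives 0; bid 3 gives 3 > 0. Violating.
Others bid (3, 3, 6): truth gives 0; no alternative beats it.
Others bid (3, 3, 11): truth gives 0; no alternative beats it.
(Checking all 27 profiles: 1 has a profitable deviation, 26 do not.)

1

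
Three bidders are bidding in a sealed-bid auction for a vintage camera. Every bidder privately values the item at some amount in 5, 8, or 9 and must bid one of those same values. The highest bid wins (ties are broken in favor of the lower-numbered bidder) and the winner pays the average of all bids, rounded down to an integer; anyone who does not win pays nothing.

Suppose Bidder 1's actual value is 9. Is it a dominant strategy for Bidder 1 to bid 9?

Consider the case where Bidder 2 bids 5 and Bidder 3 bids 5.
Truthful bid 9: wins, pays 6, utility 9 - 6 = 3.
Bid 5 instead: wins, pays 5, utility 9 - 5 = 4.
Since 4 > 3, bidding 5 is strictly better here, so truthful bidding is not dominant.

No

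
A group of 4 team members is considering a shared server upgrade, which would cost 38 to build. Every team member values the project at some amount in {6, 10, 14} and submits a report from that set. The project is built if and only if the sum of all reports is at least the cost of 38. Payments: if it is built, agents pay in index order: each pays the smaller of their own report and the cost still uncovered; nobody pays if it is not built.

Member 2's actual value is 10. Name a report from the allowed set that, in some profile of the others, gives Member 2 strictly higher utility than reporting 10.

6

Suppose Member 1 reports 6, Member 3 reports 14 and Member 4 reports 14.
Report 10: project built, pays 10, utility 10 - 10 = 0.
Report 6: project built, pays 6, utility 10 - 6 = 4.
So reporting 6 beats truth here (4 > 0).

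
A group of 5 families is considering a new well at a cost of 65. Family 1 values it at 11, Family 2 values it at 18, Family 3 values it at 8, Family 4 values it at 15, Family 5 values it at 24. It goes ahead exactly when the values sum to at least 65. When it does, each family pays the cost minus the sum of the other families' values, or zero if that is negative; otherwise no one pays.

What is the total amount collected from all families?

24

Total value 76 ≥ cost 65, so it is built.
Family 1: others sum to 65; max(0, 65 - 65) = 0.
Family 2: others sum to 58; max(0, 65 - 58) = 7.
Family 3: others sum to 68; max(0, 65 - 68) = 0.
Family 4: others sum to 61; max(0, 65 - 61) = 4.
Family 5: others sum to 52; max(0, 65 - 52) = 13.
Total collected = 0 + 7 + 0 + 4 + 13 = 24.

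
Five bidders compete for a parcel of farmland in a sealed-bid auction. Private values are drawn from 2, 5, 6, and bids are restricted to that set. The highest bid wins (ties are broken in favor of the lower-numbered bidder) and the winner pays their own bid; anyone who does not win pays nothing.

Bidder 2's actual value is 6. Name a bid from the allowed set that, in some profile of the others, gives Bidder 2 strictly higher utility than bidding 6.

5

Suppose Bidder 1 bids 2, Bidder 3 bids 2, Bidder 4 bids 2 and Bidder 5 bids 2.
Bid 6: wins, pays 6, utility 6 - 6 = 0.
Bid 5: wins, pays 5, utility 6 - 5 = 1.
So bidding 5 beats truth here (1 > 0).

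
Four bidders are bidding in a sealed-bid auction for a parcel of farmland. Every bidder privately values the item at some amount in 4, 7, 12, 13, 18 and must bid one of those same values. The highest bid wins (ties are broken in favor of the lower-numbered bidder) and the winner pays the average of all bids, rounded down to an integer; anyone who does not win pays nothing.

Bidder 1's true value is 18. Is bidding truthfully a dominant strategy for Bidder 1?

No

Consider the case where Bidder 2 bids 4, Bidder 3 bids 4 and Bidder 4 bids 4.
Truthful bid 18: wins, pays 7, utility 18 - 7 = 11.
Bid 4 instead: wins, pays 4, utility 18 - 4 = 14.
Since 14 > 11, bidding 4 is strictly better here, so truthful bidding is not dominant.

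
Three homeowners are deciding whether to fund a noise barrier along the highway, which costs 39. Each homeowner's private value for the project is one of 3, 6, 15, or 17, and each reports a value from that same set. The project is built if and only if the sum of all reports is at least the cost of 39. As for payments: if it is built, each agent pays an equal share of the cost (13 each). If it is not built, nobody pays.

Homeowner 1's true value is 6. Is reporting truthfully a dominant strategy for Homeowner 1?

No

Consider the case where Homeowner 2 reports 17 and Homeowner 3 reports 17.
Truthful report 6: project built, pays 13, utility 6 - 13 = -7.
Report 3 instead: project not built, utility 0.
Since 0 > -7, reporting 3 is strictly better here, so truthful reporting is not dominant.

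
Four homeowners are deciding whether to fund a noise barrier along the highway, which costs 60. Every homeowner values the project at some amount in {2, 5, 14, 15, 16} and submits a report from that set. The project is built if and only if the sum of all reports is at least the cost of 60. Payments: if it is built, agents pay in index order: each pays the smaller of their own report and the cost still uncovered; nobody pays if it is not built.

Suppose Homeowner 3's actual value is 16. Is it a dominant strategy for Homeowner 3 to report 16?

Consider the case where Homeowner 1 reports 14, Homeowner 2 reports 15 and Homeowner 4 reports 16.
Truthful report 16: project built, pays 16, utility 16 - 16 = 0.
Report 15 instead: project built, pays 15, utility 16 - 15 = 1.
Since 1 > 0, reporting 15 is strictly better here, so truthful reporting is not dominant.

No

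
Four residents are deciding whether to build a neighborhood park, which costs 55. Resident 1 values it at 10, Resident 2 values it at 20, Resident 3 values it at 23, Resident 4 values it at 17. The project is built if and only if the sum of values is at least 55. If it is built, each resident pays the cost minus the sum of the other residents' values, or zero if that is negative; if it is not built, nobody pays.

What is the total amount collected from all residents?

15

Total value 70 ≥ cost 55, so it is built.
Resident 1: others sum to 60; max(0, 55 - 60) = 0.
Resident 2: others sum to 50; max(0, 55 - 50) = 5.
Resident 3: others sum to 47; max(0, 55 - 47) = 8.
Resident 4: others sum to 53; max(0, 55 - 53) = 2.
Total collected = 0 + 5 + 8 + 2 = 15.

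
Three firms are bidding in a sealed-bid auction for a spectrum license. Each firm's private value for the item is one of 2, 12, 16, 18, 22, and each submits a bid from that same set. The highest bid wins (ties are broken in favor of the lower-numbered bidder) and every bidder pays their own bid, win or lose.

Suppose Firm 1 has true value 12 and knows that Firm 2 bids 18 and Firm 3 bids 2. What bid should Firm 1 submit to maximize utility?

Bid 2: loses but pays 2, utility -2.
Bid 12: loses but pays 12, utility -12.
Bid 16: loses but pays 16, utility -16.
Bid 18: wins, pays 18, utility 12 - 18 = -6.
Bid 22: wins, pays 22, utility 12 - 22 = -10.
The best choice is 2 with utility -2.

2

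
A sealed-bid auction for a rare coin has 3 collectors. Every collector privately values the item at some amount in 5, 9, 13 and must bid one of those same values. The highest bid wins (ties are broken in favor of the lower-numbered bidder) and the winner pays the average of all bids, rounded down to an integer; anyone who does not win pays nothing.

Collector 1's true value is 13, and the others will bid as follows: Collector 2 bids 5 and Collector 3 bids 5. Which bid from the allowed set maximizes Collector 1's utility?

Bid 5: wins, pays 5, utility 13 - 5 = 8.
Bid 9: wins, pays 6, utility 13 - 6 = 7.
Bid 13: wins, pays 7, utility 13 - 7 = 6.
The best choice is 5 with utility 8.

5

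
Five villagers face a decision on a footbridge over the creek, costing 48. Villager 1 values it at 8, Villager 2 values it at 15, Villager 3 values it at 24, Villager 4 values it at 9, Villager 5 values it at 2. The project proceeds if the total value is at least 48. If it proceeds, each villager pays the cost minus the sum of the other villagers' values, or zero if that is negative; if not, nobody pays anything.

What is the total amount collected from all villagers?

19

Total value 58 ≥ cost 48, so it is built.
Villager 1: others sum to 50; max(0, 48 - 50) = 0.
Villager 2: others sum to 43; max(0, 48 - 43) = 5.
Villager 3: others sum to 34; max(0, 48 - 34) = 14.
Villager 4: others sum to 49; max(0, 48 - 49) = 0.
Villager 5: others sum to 56; max(0, 48 - 56) = 0.
Total collected = 0 + 5 + 14 + 0 + 0 = 19.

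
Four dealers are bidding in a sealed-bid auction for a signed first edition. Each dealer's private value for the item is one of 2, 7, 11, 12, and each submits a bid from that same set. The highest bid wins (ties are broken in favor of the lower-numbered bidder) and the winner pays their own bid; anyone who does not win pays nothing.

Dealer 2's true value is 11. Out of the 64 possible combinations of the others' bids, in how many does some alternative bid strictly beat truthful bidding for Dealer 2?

Others bid (2, 2, 2): truth gives 0; bid 7 gives 4 > 0. Violating.
Others bid (2, 2, 7): truth gives 0; bid 7 gives 4 > 0. Violating.
Others bid (2, 7, 2): truth gives 0; bid 7 gives 4 > 0. Violating.
Others bid (2, 7, 7): truth gives 0; bid 7 gives 4 > 0. Violating.
Others bid (2, 2, 11): truth gives 0; no alternative beats it.
Others bid (2, 2, 12): truth gives 0; no alternative beats it.
(Checking all 64 profiles: 4 have a profitable deviation, 60 do not.)

4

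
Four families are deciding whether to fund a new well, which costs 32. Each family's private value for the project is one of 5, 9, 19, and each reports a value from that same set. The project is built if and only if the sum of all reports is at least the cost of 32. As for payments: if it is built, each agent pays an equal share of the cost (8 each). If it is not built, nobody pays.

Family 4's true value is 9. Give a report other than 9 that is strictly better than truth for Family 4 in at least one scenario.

19

Suppose Family 1 reports 5, Family 2 reports 5 and Family 3 reports 5.
Report 9: project not built, utility 0.
Report 19: project built, pays 8, utility 9 - 8 = 1.
So reporting 19 beats truth here (1 > 0).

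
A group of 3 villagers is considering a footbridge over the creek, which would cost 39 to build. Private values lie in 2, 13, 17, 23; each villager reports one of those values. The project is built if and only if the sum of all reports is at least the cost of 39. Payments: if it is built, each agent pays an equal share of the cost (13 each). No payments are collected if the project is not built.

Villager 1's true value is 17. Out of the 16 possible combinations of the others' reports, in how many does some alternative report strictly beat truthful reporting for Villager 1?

2

Others report (2, 17): truth gives 0; report 23 gives 4 > 0. Violating.
Others report (17, 2): truth gives 0; report 23 gives 4 > 0. Violating.
Others report (2, 2): truth gives 0; no alternative beats it.
Others report (2, 13): truth gives 0; no alternative beats it.
(Checking all 16 profiles: 2 have a profitable deviation, 14 do not.)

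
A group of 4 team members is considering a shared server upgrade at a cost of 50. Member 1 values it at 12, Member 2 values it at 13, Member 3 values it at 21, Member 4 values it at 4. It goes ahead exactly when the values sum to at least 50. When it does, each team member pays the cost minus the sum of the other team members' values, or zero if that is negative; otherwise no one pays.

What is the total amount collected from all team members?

Total value 50 ≥ cost 50, so it is built.
Member 1: others sum to 38; max(0, 50 - 38) = 12.
Member 2: others sum to 37; max(0, 50 - 37) = 13.
Member 3: others sum to 29; max(0, 50 - 29) = 21.
Member 4: others sum to 46; max(0, 50 - 46) = 4.
Total collected = 12 + 13 + 21 + 4 = 50.

50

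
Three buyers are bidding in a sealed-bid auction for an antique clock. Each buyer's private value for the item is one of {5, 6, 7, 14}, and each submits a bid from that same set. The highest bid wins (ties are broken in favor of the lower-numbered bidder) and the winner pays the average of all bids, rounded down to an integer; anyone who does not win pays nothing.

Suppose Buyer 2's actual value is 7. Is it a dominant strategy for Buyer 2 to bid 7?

No

Consider the case where Buyer 1 bids 5 and Buyer 3 bids 6.
Truthful bid 7: wins, pays 6, utility 7 - 6 = 1.
Bid 6 instead: wins, pays 5, utility 7 - 5 = 2.
Since 2 > 1, bidding 6 is strictly better here, so truthful bidding is not dominant.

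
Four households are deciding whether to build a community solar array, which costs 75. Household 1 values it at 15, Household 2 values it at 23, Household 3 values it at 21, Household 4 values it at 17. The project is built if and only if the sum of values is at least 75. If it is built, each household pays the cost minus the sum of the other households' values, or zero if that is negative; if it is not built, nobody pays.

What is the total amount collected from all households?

72

Total value 76 ≥ cost 75, so it is built.
Household 1: others sum to 61; max(0, 75 - 61) = 14.
Household 2: others sum to 53; max(0, 75 - 53) = 22.
Household 3: others sum to 55; max(0, 75 - 55) = 20.
Household 4: others sum to 59; max(0, 75 - 59) = 16.
Total collected = 14 + 22 + 20 + 16 = 72.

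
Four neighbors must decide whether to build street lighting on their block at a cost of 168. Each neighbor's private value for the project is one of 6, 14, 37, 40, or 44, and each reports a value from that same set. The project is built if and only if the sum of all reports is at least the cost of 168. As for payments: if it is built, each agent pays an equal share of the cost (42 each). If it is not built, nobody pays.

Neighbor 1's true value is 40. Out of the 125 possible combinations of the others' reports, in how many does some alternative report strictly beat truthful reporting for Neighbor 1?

Others report (40, 44, 44): truth gives -2; report 6 gives 0 > -2. Violating.
Others report (44, 40, 44): truth gives -2; report 6 gives 0 > -2. Violating.
Others report (44, 44, 40): truth gives -2; report 6 gives 0 > -2. Violating.
Others report (44, 44, 44): truth gives -2; report 6 gives 0 > -2. Violating.
Others report (6, 6, 6): truth gives 0; no alternative beats it.
Others report (6, 6, 14): truth gives 0; no alternative beats it.
(Checking all 125 profiles: 4 have a profitable deviation, 121 do not.)

4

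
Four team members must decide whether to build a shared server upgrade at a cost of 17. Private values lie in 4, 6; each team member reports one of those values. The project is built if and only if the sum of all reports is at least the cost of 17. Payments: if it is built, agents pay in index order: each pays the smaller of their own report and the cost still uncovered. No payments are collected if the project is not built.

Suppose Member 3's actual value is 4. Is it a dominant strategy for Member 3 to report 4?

Yes

Check each profile of the others' reports and compare truth against every alternative report.
Others report (4, 4, 4): truth gives 0, best alternative gives -2.
Others report (4, 4, 6): truth gives 0, best alternative gives -2.
Others report (4, 6, 4): truth gives 0, best alternative gives -2.
Others report (4, 6, 6): truth gives 0, best alternative gives -2.
Others report (6, 4, 4): truth gives 0, best alternative gives -2.
Others report (6, 4, 6): truth gives 0, best alternative gives -2.
(Remaining 2 profiles checked similarly; truth is weakly best in each.)
In every case the truthful report is at least as good as any alternative, so it is a dominant strategy.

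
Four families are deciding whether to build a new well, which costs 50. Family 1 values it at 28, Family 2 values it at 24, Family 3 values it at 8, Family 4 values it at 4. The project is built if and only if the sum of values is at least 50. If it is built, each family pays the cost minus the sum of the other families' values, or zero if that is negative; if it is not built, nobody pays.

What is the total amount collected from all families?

24

Total value 64 ≥ cost 50, so it is built.
Family 1: others sum to 36; max(0, 50 - 36) = 14.
Family 2: others sum to 40; max(0, 50 - 40) = 10.
Family 3: others sum to 56; max(0, 50 - 56) = 0.
Family 4: others sum to 60; max(0, 50 - 60) = 0.
Total collected = 14 + 10 + 0 + 0 = 24.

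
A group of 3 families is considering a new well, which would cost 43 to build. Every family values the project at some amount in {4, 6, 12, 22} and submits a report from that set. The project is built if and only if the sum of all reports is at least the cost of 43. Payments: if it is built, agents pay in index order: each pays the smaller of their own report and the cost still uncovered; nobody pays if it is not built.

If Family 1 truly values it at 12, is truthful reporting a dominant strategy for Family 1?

Consider the case where Family 2 reports 22 and Family 3 reports 22.
Truthful report 12: project built, pays 12, utility 12 - 12 = 0.
Report 4 instead: project built, pays 4, utility 12 - 4 = 8.
Since 8 > 0, reporting 4 is strictly better here, so truthful reporting is not dominant.

No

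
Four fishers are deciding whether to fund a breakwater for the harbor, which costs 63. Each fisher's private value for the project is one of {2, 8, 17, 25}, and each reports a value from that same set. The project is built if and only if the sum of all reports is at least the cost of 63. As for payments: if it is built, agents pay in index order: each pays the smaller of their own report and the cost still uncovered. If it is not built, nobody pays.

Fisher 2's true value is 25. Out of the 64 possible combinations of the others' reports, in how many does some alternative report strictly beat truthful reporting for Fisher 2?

Others report (2, 25, 25): truth gives 0; report 17 gives 8 > 0. Violating.
Others report (8, 17, 25): truth gives 0; report 17 gives 8 > 0. Violating.
Others report (8, 25, 17): truth gives 0; report 17 gives 8 > 0. Violating.
Others report (8, 25, 25): truth gives 0; report 8 gives 17 > 0. Violating.
Others report (2, 2, 2): truth gives 0; no alternative beats it.
Others report (2, 2, 8): truth gives 0; no alternative beats it.
(Checking all 64 profiles: 20 have a profitable deviation, 44 do not.)

20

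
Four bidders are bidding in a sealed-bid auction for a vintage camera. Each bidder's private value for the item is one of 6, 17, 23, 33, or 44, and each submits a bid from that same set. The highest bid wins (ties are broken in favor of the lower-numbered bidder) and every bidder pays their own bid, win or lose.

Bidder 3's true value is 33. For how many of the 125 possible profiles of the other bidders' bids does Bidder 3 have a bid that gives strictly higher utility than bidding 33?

101

Others bid (6, 6, 6): truth gives 0; bid 17 gives 16 > 0. Violating.
Others bid (6, 6, 17): truth gives 0; bid 17 gives 16 > 0. Violating.
Others bid (6, 6, 23): truth gives 0; bid 23 gives 10 > 0. Violating.
Others bid (6, 6, 44): truth gives -33; bid 6 gives -6 > -33. Violating.
Others bid (6, 6, 33): truth gives 0; no alternative beats it.
Others bid (6, 17, 33): truth gives 0; no alternative beats it.
(Checking all 125 profiles: 101 have a profitable deviation, 24 do not.)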